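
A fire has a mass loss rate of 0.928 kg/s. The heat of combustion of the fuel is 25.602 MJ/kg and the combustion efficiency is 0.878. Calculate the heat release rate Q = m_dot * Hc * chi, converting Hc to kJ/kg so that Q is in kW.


Hc = 25.602 MJ/kg = 25.602 * 1000 kJ/kg = 25602 kJ/kg
Q = 0.928 kg/s * 25602 kJ/kg * 0.878 = 20860 kW

20860 kW


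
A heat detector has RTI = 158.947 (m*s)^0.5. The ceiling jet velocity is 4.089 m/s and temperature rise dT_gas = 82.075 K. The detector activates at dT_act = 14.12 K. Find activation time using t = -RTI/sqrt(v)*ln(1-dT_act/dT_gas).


dT_act/dT_gas = 0.17204
ln(1 - 0.17204) = -0.18879
t = -158.947 / sqrt(4.089) * -0.18879 = 14.839 s

14.839 s


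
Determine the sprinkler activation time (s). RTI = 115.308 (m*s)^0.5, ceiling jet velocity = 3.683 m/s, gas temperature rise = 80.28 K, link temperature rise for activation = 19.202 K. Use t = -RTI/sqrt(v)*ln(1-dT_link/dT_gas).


dT_link/dT_gas = 0.23919
ln(1 - 0.23919) = -0.27337
t = -115.308 / sqrt(3.683) * -0.27337 = 16.425 s

16.425 s


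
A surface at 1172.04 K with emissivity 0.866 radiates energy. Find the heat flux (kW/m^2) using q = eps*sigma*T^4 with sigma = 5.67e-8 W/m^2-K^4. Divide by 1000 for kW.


T^4 = 1.8870e+12
q = 0.866 * 5.67e-8 * 1.8870e+12 / 1000 = 92.655 kW/m^2

92.655 kW/m^2


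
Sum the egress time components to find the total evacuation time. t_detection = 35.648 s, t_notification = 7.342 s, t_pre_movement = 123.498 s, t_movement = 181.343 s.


Total = 35.648 + 7.342 + 123.498 + 181.343 = 347.831 s

347.831 s


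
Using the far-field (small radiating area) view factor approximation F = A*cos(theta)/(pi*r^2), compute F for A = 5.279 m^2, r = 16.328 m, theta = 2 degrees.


cos(2 deg) = 0.99939
pi*r^2 = 837.56
F = 5.279 * 0.99939 / 837.56 = 0.0062990

0.0062990


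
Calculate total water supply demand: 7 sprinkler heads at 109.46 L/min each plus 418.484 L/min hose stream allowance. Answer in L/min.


Sprinkler demand = 7 * 109.46 = 766.22 L/min
Total = 766.22 + 418.484 = 1184.704 L/min

1184.704 L/min


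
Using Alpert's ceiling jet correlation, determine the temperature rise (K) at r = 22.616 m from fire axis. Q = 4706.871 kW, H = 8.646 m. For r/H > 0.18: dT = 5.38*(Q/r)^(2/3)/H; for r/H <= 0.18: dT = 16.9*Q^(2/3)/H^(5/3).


r/H = 22.616 / 8.646 = 2.6158
r/H > 0.18, so dT = 5.38*(Q/r)^(2/3)/H
Q/r = 208.12
(Q/r)^(2/3) = 35.119
dT = 5.38 * 35.119 / 8.646 = 21.853 K

21.853 K


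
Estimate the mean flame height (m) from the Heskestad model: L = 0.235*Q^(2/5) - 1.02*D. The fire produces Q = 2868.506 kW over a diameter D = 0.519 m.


Q^(2/5) = 24.158
0.235 * Q^(2/5) = 5.6771
1.02 * D = 0.52938
L = 5.1478 m

5.1478 m


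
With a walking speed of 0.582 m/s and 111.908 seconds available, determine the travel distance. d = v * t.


d = 0.582 * 111.908 = 65.130 m

65.130 m


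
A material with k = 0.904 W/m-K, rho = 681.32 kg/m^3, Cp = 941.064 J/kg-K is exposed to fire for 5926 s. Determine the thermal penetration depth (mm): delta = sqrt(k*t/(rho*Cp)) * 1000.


alpha = 0.904 / (681.32 * 941.064) = 1.4099e-06 m^2/s
alpha * t = 0.0083553
delta = sqrt(0.0083553) * 1000 = 91.407 mm

91.407 mm


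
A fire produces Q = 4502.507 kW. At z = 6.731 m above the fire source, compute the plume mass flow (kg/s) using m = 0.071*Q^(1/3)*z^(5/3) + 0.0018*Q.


Q^(1/3) = 16.513
z^(5/3) = 23.996
First term = 0.071 * 16.513 * 23.996 = 28.133
Second term = 0.0018 * 4502.507 = 8.1045
m = 36.237 kg/s

36.237 kg/s


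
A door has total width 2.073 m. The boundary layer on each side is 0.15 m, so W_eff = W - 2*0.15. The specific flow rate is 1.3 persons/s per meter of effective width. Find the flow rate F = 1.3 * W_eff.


W_eff = 2.073 - 0.30 = 1.773 m
F = 1.3 * 1.773 = 2.3049 persons/s

2.3049 persons/s


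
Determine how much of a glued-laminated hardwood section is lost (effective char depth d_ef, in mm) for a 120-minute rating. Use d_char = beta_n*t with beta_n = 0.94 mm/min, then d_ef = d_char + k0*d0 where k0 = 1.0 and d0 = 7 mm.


d_char = 0.94 * 120 = 112.8 mm
d_ef = 112.8 + 1.0*7 = 119.8 mm

119.8 mm


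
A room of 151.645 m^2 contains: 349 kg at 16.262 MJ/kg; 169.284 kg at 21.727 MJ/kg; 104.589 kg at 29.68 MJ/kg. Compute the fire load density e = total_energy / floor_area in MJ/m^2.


Total energy = 349*16.262 + 169.284*21.727 + 104.589*29.68
= 5675.438 + 3678.033 + 3104.202
= 12457.67 MJ
e = 12457.67 / 151.645 = 82.150 MJ/m^2

82.150 MJ/m^2


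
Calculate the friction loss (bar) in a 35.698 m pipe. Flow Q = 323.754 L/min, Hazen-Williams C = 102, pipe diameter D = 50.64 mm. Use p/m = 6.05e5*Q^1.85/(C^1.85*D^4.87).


Q^1.85 = 44045
C^1.85 = 5198.9
D^4.87 = 1.9993e+08
p/m = 0.025637 bar/m
p_total = 0.025637 * 35.698 = 0.91517 bar

0.91517 bar


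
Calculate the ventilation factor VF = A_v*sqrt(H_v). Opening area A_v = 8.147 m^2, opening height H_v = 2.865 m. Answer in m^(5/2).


sqrt(H_v) = 1.6926
VF = 8.147 * 1.6926 = 13.790 m^(5/2)

13.790 m^(5/2)


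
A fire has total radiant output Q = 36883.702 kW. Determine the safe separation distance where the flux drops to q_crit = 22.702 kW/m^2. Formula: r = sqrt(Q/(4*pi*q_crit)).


4*pi*q_crit = 285.28
Q/(4*pi*q_crit) = 129.29
r = sqrt(129.29) = 11.371 m

11.371 m


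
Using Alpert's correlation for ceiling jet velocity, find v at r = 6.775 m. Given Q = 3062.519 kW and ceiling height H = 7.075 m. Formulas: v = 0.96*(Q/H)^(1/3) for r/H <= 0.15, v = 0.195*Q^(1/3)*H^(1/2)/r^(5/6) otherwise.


r/H = 6.775 / 7.075 = 0.95760
r/H > 0.15, so v = 0.195*Q^(1/3)*H^(1/2)/r^(5/6)
Q^(1/3) = 14.522
H^(1/2) = 2.6599
r^(5/6) = 4.9252
v = 0.195 * 14.522 * 2.6599 / 4.9252 = 1.5293 m/s

1.5293 m/s


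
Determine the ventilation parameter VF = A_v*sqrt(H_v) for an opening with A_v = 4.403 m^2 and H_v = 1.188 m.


sqrt(H_v) = 1.0900
VF = 4.403 * 1.0900 = 4.7991 m^(5/2)

4.7991 m^(5/2)


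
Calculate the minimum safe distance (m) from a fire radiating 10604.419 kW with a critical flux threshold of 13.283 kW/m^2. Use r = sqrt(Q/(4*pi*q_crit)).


4*pi*q_crit = 166.92
Q/(4*pi*q_crit) = 63.530
r = sqrt(63.530) = 7.9706 m

7.9706 m


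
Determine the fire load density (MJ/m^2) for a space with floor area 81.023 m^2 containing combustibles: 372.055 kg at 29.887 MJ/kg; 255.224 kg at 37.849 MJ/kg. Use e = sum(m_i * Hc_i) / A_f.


Total energy = 372.055*29.887 + 255.224*37.849
= 11119.61 + 9659.973
= 20779.58 MJ
e = 20779.58 / 81.023 = 256.47 MJ/m^2

256.47 MJ/m^2


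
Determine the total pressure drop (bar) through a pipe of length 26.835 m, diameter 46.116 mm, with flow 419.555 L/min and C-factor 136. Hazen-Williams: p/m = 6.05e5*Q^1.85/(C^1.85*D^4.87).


Q^1.85 = 71147
C^1.85 = 8852.1
D^4.87 = 1.2675e+08
p/m = 0.038363 bar/m
p_total = 0.038363 * 26.835 = 1.0295 bar

1.0295 bar


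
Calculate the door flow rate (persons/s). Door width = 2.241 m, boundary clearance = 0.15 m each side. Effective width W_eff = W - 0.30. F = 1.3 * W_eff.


W_eff = 2.241 - 0.30 = 1.941 m
F = 1.3 * 1.941 = 2.5233 persons/s

2.5233 persons/s


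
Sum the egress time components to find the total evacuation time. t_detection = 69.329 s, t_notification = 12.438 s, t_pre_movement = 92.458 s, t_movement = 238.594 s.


Total = 69.329 + 12.438 + 92.458 + 238.594 = 412.819 s

412.819 s


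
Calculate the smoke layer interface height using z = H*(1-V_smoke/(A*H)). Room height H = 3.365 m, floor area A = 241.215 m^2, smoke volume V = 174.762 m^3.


V/(A*H) = 0.21531
1 - 0.21531 = 0.78469
z = 3.365 * 0.78469 = 2.6405 m

2.6405 m


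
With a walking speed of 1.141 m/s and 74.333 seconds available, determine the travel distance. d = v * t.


d = 1.141 * 74.333 = 84.814 m

84.814 m


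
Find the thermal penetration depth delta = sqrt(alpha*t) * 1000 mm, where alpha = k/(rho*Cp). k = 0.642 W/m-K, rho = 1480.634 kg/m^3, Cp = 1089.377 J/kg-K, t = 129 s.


alpha = 0.642 / (1480.634 * 1089.377) = 3.9802e-07 m^2/s
alpha * t = 5.1345e-05
delta = sqrt(5.1345e-05) * 1000 = 7.1655 mm

7.1655 mm


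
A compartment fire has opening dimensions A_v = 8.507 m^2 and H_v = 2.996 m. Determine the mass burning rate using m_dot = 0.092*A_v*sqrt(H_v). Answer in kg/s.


sqrt(H_v) = 1.7309
m_dot = 0.092 * 8.507 * 1.7309 = 1.3547 kg/s

1.3547 kg/s


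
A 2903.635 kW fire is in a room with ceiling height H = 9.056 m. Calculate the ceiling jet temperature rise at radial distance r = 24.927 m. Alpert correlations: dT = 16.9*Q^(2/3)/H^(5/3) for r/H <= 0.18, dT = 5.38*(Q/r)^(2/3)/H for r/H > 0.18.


r/H = 24.927 / 9.056 = 2.7525
r/H > 0.18, so dT = 5.38*(Q/r)^(2/3)/H
Q/r = 116.49
(Q/r)^(2/3) = 23.851
dT = 5.38 * 23.851 / 9.056 = 14.170 K

14.170 K


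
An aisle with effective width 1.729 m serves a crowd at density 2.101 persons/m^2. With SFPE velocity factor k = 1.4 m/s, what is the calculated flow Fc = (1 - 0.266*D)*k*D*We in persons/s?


1 - 0.266*D = 1 - 0.266*2.101 = 0.44113
Fs = 0.44113 * 1.4 * 2.101 = 1.2976 persons/(s*m)
Fc = 1.2976 * 1.729 = 2.2435 persons/s

2.2435 persons/s


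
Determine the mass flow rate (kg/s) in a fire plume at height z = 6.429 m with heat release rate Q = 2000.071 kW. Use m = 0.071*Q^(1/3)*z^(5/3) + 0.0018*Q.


Q^(1/3) = 12.599
z^(5/3) = 22.228
First term = 0.071 * 12.599 * 22.228 = 19.884
Second term = 0.0018 * 2000.071 = 3.6001
m = 23.485 kg/s

23.485 kg/s


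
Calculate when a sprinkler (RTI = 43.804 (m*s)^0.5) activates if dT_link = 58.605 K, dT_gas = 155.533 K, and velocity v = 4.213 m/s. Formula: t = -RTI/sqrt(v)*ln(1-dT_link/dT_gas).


dT_link/dT_gas = 0.37680
ln(1 - 0.37680) = -0.47289
t = -43.804 / sqrt(4.213) * -0.47289 = 10.092 s

10.092 s


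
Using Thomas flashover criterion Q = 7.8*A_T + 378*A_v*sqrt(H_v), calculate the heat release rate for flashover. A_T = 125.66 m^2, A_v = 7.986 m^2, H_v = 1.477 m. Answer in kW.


7.8*A_T = 980.148
sqrt(H_v) = 1.2153
378*A_v*sqrt(H_v) = 3668.7
Q = 980.148 + 3668.7 = 4648.8 kW

4648.8 kW


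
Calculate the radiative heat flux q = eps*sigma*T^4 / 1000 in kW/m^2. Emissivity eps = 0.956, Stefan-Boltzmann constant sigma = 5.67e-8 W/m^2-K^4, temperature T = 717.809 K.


T^4 = 2.6548e+11
q = 0.956 * 5.67e-8 * 2.6548e+11 / 1000 = 14.391 kW/m^2

14.391 kW/m^2


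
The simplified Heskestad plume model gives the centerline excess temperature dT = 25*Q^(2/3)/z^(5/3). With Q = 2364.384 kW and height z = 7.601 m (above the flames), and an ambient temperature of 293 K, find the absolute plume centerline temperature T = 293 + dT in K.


Q^(2/3) = 177.48
z^(5/3) = 29.384
dT = 25 * 177.48 / 29.384 = 151.00 K
T = 293 + 151.00 = 444.00 K

444.00 K


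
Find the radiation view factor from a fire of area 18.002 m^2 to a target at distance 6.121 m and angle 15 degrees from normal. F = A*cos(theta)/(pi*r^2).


cos(15 deg) = 0.96593
pi*r^2 = 117.70
F = 18.002 * 0.96593 / 117.70 = 0.14773

0.14773


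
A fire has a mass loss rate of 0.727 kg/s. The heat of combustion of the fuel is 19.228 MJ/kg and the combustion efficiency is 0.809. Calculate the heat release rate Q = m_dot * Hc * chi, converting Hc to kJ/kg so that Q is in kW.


Hc = 19.228 MJ/kg = 19.228 * 1000 kJ/kg = 19228 kJ/kg
Q = 0.727 kg/s * 19228 kJ/kg * 0.809 = 11309 kW

11309 kW


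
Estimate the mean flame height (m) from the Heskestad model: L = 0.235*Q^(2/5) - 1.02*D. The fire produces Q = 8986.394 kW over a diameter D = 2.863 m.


Q^(2/5) = 38.145
0.235 * Q^(2/5) = 8.9640
1.02 * D = 2.9203
L = 6.0437 m

6.0437 m


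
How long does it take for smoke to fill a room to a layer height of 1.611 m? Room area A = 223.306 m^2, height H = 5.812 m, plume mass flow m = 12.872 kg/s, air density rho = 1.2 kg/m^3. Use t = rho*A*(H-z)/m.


H - z = 4.201 m
t = 1.2 * 223.306 * 4.201 / 12.872 = 87.456 s

87.456 s


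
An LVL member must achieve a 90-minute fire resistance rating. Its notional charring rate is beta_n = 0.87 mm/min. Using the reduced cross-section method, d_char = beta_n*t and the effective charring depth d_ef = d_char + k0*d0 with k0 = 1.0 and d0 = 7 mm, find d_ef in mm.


d_char = 0.87 * 90 = 78.3 mm
d_ef = 78.3 + 1.0*7 = 85.3 mm

85.3 mm


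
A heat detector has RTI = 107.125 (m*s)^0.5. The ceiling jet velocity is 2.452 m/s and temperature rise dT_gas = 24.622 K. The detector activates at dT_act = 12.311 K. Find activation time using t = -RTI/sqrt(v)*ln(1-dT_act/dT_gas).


dT_act/dT_gas = 0.5
ln(1 - 0.5) = -0.69315
t = -107.125 / sqrt(2.452) * -0.69315 = 47.419 s

47.419 s


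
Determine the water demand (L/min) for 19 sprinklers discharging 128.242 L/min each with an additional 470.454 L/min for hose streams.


Sprinkler demand = 19 * 128.242 = 2436.598 L/min
Total = 2436.598 + 470.454 = 2907.052 L/min

2907.052 L/min


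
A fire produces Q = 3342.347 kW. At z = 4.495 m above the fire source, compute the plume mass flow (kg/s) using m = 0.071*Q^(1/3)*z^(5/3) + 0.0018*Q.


Q^(1/3) = 14.951
z^(5/3) = 12.243
First term = 0.071 * 14.951 * 12.243 = 12.996
Second term = 0.0018 * 3342.347 = 6.0162
m = 19.013 kg/s

19.013 kg/s


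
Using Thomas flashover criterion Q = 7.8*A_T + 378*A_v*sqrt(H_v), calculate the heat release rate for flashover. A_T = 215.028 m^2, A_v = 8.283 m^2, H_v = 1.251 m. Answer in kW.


7.8*A_T = 1677.2
sqrt(H_v) = 1.1185
378*A_v*sqrt(H_v) = 3501.9
Q = 1677.2 + 3501.9 = 5179.2 kW

5179.2 kW


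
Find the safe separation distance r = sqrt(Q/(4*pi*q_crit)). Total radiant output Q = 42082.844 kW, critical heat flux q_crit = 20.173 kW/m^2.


4*pi*q_crit = 253.50
Q/(4*pi*q_crit) = 166.01
r = sqrt(166.01) = 12.884 m

12.884 m


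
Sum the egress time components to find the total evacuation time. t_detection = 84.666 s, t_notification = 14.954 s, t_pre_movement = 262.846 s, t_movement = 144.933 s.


Total = 84.666 + 14.954 + 262.846 + 144.933 = 507.399 s

507.399 s


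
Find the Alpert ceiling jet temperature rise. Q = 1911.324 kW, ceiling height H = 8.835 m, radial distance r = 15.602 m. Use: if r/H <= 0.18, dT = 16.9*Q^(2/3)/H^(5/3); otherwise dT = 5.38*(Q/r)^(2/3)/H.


r/H = 15.602 / 8.835 = 1.7659
r/H > 0.18, so dT = 5.38*(Q/r)^(2/3)/H
Q/r = 122.51
(Q/r)^(2/3) = 24.666
dT = 5.38 * 24.666 / 8.835 = 15.020 K

15.020 K


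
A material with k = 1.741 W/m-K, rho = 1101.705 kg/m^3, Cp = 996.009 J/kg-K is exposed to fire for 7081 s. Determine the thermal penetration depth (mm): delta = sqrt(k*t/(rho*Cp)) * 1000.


alpha = 1.741 / (1101.705 * 996.009) = 1.5866e-06 m^2/s
alpha * t = 0.011235
delta = sqrt(0.011235) * 1000 = 105.99 mm

105.99 mm


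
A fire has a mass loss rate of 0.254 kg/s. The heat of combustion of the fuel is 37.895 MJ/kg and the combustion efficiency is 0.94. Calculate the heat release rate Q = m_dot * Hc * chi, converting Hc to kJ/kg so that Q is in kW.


Hc = 37.895 MJ/kg = 37.895 * 1000 kJ/kg = 37895 kJ/kg
Q = 0.254 kg/s * 37895 kJ/kg * 0.94 = 9047.8 kW

9047.8 kW


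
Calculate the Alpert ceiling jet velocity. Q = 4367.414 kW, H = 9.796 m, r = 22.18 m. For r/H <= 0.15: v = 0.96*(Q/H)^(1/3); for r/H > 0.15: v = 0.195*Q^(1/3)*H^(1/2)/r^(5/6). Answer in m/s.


r/H = 22.18 / 9.796 = 2.2642
r/H > 0.15, so v = 0.195*Q^(1/3)*H^(1/2)/r^(5/6)
Q^(1/3) = 16.346
H^(1/2) = 3.1299
r^(5/6) = 13.232
v = 0.195 * 16.346 * 3.1299 / 13.232 = 0.75393 m/s

0.75393 m/s


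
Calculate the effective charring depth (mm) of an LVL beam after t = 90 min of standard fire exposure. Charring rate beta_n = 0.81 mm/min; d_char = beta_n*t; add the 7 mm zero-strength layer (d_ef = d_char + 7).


d_char = 0.81 * 90 = 72.9 mm
d_ef = 72.9 + 1.0*7 = 79.9 mm

79.9 mm


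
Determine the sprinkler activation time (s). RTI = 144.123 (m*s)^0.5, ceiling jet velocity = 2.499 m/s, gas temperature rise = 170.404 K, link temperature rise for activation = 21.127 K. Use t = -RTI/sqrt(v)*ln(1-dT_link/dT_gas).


dT_link/dT_gas = 0.12398
ln(1 - 0.12398) = -0.13237
t = -144.123 / sqrt(2.499) * -0.13237 = 12.068 s

12.068 s


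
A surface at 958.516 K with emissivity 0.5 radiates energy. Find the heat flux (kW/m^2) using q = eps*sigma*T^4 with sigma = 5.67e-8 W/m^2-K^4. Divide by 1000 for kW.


T^4 = 8.4411e+11
q = 0.5 * 5.67e-8 * 8.4411e+11 / 1000 = 23.930 kW/m^2

23.930 kW/m^2


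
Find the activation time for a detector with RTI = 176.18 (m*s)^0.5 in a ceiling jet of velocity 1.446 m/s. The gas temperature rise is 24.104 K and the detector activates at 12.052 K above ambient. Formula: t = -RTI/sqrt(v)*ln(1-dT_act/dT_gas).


dT_act/dT_gas = 0.5
ln(1 - 0.5) = -0.69315
t = -176.18 / sqrt(1.446) * -0.69315 = 101.55 s

101.55 s


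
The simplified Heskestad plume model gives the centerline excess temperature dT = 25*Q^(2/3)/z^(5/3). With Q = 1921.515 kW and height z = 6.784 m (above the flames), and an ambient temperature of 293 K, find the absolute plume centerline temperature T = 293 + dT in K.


Q^(2/3) = 154.56
z^(5/3) = 24.311
dT = 25 * 154.56 / 24.311 = 158.94 K
T = 293 + 158.94 = 451.94 K

451.94 K


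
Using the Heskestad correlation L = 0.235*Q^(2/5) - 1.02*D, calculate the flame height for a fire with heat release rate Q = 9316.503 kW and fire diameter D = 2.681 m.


Q^(2/5) = 38.699
0.235 * Q^(2/5) = 9.0943
1.02 * D = 2.7346
L = 6.3597 m

6.3597 m


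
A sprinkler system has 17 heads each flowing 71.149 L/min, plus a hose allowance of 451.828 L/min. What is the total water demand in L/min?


Sprinkler demand = 17 * 71.149 = 1209.533 L/min
Total = 1209.533 + 451.828 = 1661.361 L/min

1661.361 L/min


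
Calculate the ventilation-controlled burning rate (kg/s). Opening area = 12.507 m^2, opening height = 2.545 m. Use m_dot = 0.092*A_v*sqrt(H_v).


sqrt(H_v) = 1.5953
m_dot = 0.092 * 12.507 * 1.5953 = 1.8356 kg/s

1.8356 kg/s


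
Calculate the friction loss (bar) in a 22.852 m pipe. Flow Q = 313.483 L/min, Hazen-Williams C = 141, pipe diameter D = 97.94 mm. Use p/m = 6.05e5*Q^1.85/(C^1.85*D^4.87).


Q^1.85 = 41495
C^1.85 = 9463.6
D^4.87 = 4.9656e+09
p/m = 0.00053422 bar/m
p_total = 0.00053422 * 22.852 = 0.012208 bar

0.012208 bar


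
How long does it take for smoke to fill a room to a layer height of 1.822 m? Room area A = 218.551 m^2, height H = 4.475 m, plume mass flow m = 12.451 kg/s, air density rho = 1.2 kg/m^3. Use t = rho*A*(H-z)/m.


H - z = 2.653 m
t = 1.2 * 218.551 * 2.653 / 12.451 = 55.881 s

55.881 s


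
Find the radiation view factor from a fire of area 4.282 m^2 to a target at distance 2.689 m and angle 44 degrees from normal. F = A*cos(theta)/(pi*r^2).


cos(44 deg) = 0.71934
pi*r^2 = 22.716
F = 4.282 * 0.71934 / 22.716 = 0.13560

0.13560


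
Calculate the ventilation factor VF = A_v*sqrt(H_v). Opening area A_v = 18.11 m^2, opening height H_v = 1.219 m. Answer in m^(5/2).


sqrt(H_v) = 1.1041
VF = 18.11 * 1.1041 = 19.995 m^(5/2)

19.995 m^(5/2)


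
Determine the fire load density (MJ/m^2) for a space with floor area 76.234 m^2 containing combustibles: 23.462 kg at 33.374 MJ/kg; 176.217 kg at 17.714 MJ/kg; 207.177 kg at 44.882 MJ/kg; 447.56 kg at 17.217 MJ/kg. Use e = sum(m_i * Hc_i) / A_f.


Total energy = 23.462*33.374 + 176.217*17.714 + 207.177*44.882 + 447.56*17.217
= 783.0208 + 3121.508 + 9298.518 + 7705.641
= 20908.69 MJ
e = 20908.69 / 76.234 = 274.27 MJ/m^2

274.27 MJ/m^2


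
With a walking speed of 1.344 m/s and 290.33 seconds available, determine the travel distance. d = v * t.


d = 1.344 * 290.33 = 390.20 m

390.20 m


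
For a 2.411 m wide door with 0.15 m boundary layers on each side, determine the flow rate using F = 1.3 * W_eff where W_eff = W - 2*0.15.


W_eff = 2.411 - 0.30 = 2.111 m
F = 1.3 * 2.111 = 2.7443 persons/s

2.7443 persons/s


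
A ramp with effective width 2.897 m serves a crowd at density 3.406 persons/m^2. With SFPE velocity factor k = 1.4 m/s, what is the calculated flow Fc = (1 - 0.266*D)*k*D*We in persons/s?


1 - 0.266*D = 1 - 0.266*3.406 = 0.094004
Fs = 0.094004 * 1.4 * 3.406 = 0.44825 persons/(s*m)
Fc = 0.44825 * 2.897 = 1.2986 persons/s

1.2986 persons/s


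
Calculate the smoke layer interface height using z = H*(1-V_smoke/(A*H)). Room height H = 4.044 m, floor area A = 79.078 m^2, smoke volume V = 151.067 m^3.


V/(A*H) = 0.47239
1 - 0.47239 = 0.52761
z = 4.044 * 0.52761 = 2.1336 m

2.1336 m


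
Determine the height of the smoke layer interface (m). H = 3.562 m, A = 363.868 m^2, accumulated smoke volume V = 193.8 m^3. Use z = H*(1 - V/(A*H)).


V/(A*H) = 0.14953
1 - 0.14953 = 0.85047
z = 3.562 * 0.85047 = 3.0294 m

3.0294 m


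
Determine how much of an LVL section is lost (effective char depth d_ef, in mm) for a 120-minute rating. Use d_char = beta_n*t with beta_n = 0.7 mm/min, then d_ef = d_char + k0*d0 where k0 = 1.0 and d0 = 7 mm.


d_char = 0.7 * 120 = 84 mm
d_ef = 84 + 1.0*7 = 91 mm

91 mm


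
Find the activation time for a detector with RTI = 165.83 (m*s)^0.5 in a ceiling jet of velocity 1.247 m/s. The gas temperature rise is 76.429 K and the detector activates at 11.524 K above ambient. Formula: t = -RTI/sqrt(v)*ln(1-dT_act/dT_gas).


dT_act/dT_gas = 0.15078
ln(1 - 0.15078) = -0.16344
t = -165.83 / sqrt(1.247) * -0.16344 = 24.271 s

24.271 s


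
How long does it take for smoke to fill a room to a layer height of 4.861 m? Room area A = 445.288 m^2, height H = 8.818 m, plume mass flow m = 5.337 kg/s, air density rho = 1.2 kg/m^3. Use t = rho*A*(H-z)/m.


H - z = 3.957 m
t = 1.2 * 445.288 * 3.957 / 5.337 = 396.18 s

396.18 s


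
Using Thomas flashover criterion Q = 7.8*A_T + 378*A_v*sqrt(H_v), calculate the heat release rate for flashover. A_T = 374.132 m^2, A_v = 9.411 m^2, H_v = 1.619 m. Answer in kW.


7.8*A_T = 2918.2
sqrt(H_v) = 1.2724
378*A_v*sqrt(H_v) = 4526.4
Q = 2918.2 + 4526.4 = 7444.6 kW

7444.6 kW


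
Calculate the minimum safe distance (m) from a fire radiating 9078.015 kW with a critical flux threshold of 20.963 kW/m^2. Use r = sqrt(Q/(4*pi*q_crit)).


4*pi*q_crit = 263.43
Q/(4*pi*q_crit) = 34.461
r = sqrt(34.461) = 5.8703 m

5.8703 m


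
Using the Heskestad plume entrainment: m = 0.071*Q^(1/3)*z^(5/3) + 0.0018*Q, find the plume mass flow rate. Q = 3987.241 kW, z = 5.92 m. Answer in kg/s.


Q^(1/3) = 15.857
z^(5/3) = 19.373
First term = 0.071 * 15.857 * 19.373 = 21.811
Second term = 0.0018 * 3987.241 = 7.1770
m = 28.989 kg/s

28.989 kg/s


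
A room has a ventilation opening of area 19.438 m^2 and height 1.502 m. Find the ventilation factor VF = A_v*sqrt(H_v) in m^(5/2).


sqrt(H_v) = 1.2256
VF = 19.438 * 1.2256 = 23.822 m^(5/2)

23.822 m^(5/2)


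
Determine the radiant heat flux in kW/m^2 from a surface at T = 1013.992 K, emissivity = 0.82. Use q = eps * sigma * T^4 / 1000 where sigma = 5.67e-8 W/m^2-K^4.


T^4 = 1.0572e+12
q = 0.82 * 5.67e-8 * 1.0572e+12 / 1000 = 49.151 kW/m^2

49.151 kW/m^2


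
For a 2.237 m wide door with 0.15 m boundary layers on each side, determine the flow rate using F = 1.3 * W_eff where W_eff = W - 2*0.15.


W_eff = 2.237 - 0.30 = 1.937 m
F = 1.3 * 1.937 = 2.5181 persons/s

2.5181 persons/s


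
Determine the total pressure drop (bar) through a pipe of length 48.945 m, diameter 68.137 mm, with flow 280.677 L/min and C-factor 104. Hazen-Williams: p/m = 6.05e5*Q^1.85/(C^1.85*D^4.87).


Q^1.85 = 33821
C^1.85 = 5389.0
D^4.87 = 8.4835e+08
p/m = 0.0044756 bar/m
p_total = 0.0044756 * 48.945 = 0.21906 bar

0.21906 bar


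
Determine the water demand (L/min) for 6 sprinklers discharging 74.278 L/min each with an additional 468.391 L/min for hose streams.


Sprinkler demand = 6 * 74.278 = 445.668 L/min
Total = 445.668 + 468.391 = 914.059 L/min

914.059 L/min


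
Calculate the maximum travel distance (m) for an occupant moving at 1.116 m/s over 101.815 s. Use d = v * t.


d = 1.116 * 101.815 = 113.63 m

113.63 m


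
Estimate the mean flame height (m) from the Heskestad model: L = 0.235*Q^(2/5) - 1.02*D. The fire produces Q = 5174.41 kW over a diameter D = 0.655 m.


Q^(2/5) = 30.588
0.235 * Q^(2/5) = 7.1881
1.02 * D = 0.66810
L = 6.5200 m

6.5200 m


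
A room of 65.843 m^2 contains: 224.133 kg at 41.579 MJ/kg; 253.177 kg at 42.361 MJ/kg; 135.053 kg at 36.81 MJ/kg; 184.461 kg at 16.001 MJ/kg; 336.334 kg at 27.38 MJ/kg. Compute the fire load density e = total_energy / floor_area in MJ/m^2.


Total energy = 224.133*41.579 + 253.177*42.361 + 135.053*36.81 + 184.461*16.001 + 336.334*27.38
= 9319.226 + 10724.83 + 4971.301 + 2951.560 + 9208.825
= 37175.74 MJ
e = 37175.74 / 65.843 = 564.61 MJ/m^2

564.61 MJ/m^2


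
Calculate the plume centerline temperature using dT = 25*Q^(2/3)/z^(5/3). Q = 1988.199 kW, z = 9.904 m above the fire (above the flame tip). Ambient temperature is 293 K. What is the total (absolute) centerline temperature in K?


Q^(2/3) = 158.12
z^(5/3) = 45.676
dT = 25 * 158.12 / 45.676 = 86.542 K
T = 293 + 86.542 = 379.54 K

379.54 K


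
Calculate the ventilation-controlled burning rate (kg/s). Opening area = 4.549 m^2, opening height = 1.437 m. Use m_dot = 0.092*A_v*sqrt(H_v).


sqrt(H_v) = 1.1987
m_dot = 0.092 * 4.549 * 1.1987 = 0.50169 kg/s

0.50169 kg/s


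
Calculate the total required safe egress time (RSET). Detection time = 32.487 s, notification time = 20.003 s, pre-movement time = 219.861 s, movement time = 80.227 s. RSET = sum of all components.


Total = 32.487 + 20.003 + 219.861 + 80.227 = 352.578 s

352.578 s


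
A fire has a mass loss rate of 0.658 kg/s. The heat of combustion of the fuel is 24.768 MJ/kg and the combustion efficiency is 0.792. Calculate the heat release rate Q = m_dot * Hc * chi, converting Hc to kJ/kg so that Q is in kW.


Hc = 24.768 MJ/kg = 24.768 * 1000 kJ/kg = 24768 kJ/kg
Q = 0.658 kg/s * 24768 kJ/kg * 0.792 = 12907 kW

12907 kW


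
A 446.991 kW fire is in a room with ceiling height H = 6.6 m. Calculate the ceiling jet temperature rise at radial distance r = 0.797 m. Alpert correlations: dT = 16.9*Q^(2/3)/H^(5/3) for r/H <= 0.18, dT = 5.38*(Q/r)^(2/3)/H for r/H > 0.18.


r/H = 0.797 / 6.6 = 0.12076
r/H <= 0.18, so dT = 16.9*Q^(2/3)/H^(5/3)
Q^(2/3) = 58.461
H^(5/3) = 23.222
dT = 16.9 * 58.461 / 23.222 = 42.545 K

42.545 K


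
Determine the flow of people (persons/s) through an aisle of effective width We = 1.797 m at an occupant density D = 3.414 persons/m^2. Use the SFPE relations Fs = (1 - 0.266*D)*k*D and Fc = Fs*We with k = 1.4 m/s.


1 - 0.266*D = 1 - 0.266*3.414 = 0.091876
Fs = 0.091876 * 1.4 * 3.414 = 0.43913 persons/(s*m)
Fc = 0.43913 * 1.797 = 0.78912 persons/s

0.78912 persons/s


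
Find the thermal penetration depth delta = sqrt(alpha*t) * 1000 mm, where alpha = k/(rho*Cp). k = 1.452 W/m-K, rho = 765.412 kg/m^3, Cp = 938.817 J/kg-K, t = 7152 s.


alpha = 1.452 / (765.412 * 938.817) = 2.0206e-06 m^2/s
alpha * t = 0.014452
delta = sqrt(0.014452) * 1000 = 120.22 mm

120.22 mm


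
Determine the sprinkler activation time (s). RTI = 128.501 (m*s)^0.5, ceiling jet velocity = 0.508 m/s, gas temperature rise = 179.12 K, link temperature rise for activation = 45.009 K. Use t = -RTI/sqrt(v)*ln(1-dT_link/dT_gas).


dT_link/dT_gas = 0.25128
ln(1 - 0.25128) = -0.28939
t = -128.501 / sqrt(0.508) * -0.28939 = 52.174 s

52.174 s


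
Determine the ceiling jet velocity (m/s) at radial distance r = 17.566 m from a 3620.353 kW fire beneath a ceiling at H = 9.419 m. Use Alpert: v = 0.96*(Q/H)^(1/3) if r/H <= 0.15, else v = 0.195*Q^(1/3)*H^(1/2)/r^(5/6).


r/H = 17.566 / 9.419 = 1.8650
r/H > 0.15, so v = 0.195*Q^(1/3)*H^(1/2)/r^(5/6)
Q^(1/3) = 15.355
H^(1/2) = 3.0690
r^(5/6) = 10.895
v = 0.195 * 15.355 * 3.0690 / 10.895 = 0.84345 m/s

0.84345 m/s


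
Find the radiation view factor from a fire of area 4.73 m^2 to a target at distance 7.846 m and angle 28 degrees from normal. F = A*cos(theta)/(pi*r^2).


cos(28 deg) = 0.88295
pi*r^2 = 193.40
F = 4.73 * 0.88295 / 193.40 = 0.021595

0.021595


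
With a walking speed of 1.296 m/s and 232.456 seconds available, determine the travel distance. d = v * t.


d = 1.296 * 232.456 = 301.26 m

301.26 m


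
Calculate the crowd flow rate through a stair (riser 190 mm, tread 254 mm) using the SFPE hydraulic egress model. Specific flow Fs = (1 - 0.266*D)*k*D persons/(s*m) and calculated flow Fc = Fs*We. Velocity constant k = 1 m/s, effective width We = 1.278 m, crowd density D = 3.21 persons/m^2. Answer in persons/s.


1 - 0.266*D = 1 - 0.266*3.21 = 0.14614
Fs = 0.14614 * 1 * 3.21 = 0.46911 persons/(s*m)
Fc = 0.46911 * 1.278 = 0.59952 persons/s

0.59952 persons/s


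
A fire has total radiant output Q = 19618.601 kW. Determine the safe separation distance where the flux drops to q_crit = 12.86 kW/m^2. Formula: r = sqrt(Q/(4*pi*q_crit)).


4*pi*q_crit = 161.60
Q/(4*pi*q_crit) = 121.40
r = sqrt(121.40) = 11.018 m

11.018 m


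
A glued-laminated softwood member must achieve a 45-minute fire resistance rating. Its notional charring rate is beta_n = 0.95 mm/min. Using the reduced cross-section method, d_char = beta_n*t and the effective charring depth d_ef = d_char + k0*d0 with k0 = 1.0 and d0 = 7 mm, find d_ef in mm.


d_char = 0.95 * 45 = 42.75 mm
d_ef = 42.75 + 1.0*7 = 49.75 mm

49.75 mm


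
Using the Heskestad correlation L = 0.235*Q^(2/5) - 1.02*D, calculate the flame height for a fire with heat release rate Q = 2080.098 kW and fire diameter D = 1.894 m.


Q^(2/5) = 21.244
0.235 * Q^(2/5) = 4.9923
1.02 * D = 1.9319
L = 3.0604 m

3.0604 m


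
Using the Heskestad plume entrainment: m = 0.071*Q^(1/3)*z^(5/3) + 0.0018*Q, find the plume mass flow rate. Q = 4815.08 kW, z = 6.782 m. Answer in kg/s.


Q^(1/3) = 16.886
z^(5/3) = 24.299
First term = 0.071 * 16.886 * 24.299 = 29.133
Second term = 0.0018 * 4815.08 = 8.6671
m = 37.800 kg/s

37.800 kg/s


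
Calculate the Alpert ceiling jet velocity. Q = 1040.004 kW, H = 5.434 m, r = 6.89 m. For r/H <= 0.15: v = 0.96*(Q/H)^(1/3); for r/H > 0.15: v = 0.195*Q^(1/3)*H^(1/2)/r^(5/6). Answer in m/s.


r/H = 6.89 / 5.434 = 1.2679
r/H > 0.15, so v = 0.195*Q^(1/3)*H^(1/2)/r^(5/6)
Q^(1/3) = 10.132
H^(1/2) = 2.3311
r^(5/6) = 4.9948
v = 0.195 * 10.132 * 2.3311 / 4.9948 = 0.92205 m/s

0.92205 m/s


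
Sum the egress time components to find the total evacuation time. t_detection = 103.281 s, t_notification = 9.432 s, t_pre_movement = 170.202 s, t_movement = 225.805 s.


Total = 103.281 + 9.432 + 170.202 + 225.805 = 508.72 s

508.72 s


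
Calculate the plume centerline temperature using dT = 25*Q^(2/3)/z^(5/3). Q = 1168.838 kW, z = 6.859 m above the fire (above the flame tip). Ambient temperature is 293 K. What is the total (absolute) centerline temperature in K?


Q^(2/3) = 110.96
z^(5/3) = 24.761
dT = 25 * 110.96 / 24.761 = 112.03 K
T = 293 + 112.03 = 405.03 K

405.03 K


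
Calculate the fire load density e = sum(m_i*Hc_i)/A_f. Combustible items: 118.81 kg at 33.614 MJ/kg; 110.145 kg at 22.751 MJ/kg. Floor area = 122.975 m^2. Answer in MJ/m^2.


Total energy = 118.81*33.614 + 110.145*22.751
= 3993.679 + 2505.909
= 6499.588 MJ
e = 6499.588 / 122.975 = 52.853 MJ/m^2

52.853 MJ/m^2


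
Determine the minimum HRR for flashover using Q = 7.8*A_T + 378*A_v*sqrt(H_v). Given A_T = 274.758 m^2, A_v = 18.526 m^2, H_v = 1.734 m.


7.8*A_T = 2143.1
sqrt(H_v) = 1.3168
378*A_v*sqrt(H_v) = 9221.4
Q = 2143.1 + 9221.4 = 11365 kW

11365 kW


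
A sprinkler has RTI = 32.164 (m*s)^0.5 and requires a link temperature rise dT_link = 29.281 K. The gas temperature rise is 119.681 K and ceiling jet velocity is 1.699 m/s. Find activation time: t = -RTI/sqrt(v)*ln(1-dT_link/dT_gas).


dT_link/dT_gas = 0.24466
ln(1 - 0.24466) = -0.28059
t = -32.164 / sqrt(1.699) * -0.28059 = 6.9237 s

6.9237 s


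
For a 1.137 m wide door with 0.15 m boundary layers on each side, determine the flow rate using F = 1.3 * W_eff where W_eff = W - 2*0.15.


W_eff = 1.137 - 0.30 = 0.837 m
F = 1.3 * 0.837 = 1.0881 persons/s

1.0881 persons/s


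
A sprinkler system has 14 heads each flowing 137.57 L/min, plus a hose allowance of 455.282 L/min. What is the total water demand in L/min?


Sprinkler demand = 14 * 137.57 = 1925.98 L/min
Total = 1925.98 + 455.282 = 2381.262 L/min

2381.262 L/min


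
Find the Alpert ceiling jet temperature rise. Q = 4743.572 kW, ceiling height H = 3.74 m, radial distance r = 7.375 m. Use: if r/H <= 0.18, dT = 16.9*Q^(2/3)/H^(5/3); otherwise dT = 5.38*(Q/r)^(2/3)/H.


r/H = 7.375 / 3.74 = 1.9719
r/H > 0.18, so dT = 5.38*(Q/r)^(2/3)/H
Q/r = 643.20
(Q/r)^(2/3) = 74.512
dT = 5.38 * 74.512 / 3.74 = 107.19 K

107.19 K


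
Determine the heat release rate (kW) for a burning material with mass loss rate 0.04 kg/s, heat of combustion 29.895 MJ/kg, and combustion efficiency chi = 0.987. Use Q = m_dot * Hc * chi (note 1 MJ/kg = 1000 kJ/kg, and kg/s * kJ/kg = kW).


Hc = 29.895 MJ/kg = 29.895 * 1000 kJ/kg = 29895 kJ/kg
Q = 0.04 kg/s * 29895 kJ/kg * 0.987 = 1180.3 kW

1180.3 kW


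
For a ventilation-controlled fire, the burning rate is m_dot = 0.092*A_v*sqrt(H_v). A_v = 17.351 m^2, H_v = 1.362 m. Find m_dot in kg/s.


sqrt(H_v) = 1.1670
m_dot = 0.092 * 17.351 * 1.1670 = 1.8629 kg/s

1.8629 kg/s


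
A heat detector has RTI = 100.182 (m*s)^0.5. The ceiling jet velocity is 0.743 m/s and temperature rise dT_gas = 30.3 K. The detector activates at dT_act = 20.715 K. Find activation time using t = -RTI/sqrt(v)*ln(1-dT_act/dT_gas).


dT_act/dT_gas = 0.68366
ln(1 - 0.68366) = -1.1509
t = -100.182 / sqrt(0.743) * -1.1509 = 133.77 s

133.77 s


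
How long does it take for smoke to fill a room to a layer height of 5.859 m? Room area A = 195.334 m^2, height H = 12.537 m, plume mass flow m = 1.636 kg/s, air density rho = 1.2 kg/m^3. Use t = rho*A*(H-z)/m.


H - z = 6.678 m
t = 1.2 * 195.334 * 6.678 / 1.636 = 956.80 s

956.80 s


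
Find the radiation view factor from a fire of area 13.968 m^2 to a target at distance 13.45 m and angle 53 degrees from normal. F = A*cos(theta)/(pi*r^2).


cos(53 deg) = 0.60182
pi*r^2 = 568.32
F = 13.968 * 0.60182 / 568.32 = 0.014791

0.014791


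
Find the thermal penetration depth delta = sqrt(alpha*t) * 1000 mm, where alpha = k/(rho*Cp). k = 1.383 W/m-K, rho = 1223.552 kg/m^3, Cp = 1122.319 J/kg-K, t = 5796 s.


alpha = 1.383 / (1223.552 * 1122.319) = 1.0071e-06 m^2/s
alpha * t = 0.0058373
delta = sqrt(0.0058373) * 1000 = 76.402 mm

76.402 mm


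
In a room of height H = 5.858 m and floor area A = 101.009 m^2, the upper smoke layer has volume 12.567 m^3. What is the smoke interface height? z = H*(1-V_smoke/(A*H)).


V/(A*H) = 0.021238
1 - 0.021238 = 0.97876
z = 5.858 * 0.97876 = 5.7336 m

5.7336 m


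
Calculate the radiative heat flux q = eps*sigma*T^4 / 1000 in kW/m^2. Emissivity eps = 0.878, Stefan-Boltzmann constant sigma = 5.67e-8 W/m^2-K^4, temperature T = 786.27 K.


T^4 = 3.8220e+11
q = 0.878 * 5.67e-8 * 3.8220e+11 / 1000 = 19.027 kW/m^2

19.027 kW/m^2


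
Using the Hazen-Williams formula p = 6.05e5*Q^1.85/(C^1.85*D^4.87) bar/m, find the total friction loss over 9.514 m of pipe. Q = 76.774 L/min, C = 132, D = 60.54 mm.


Q^1.85 = 3073.6
C^1.85 = 8376.5
D^4.87 = 4.7703e+08
p/m = 0.00046536 bar/m
p_total = 0.00046536 * 9.514 = 0.0044275 bar

0.0044275 bar


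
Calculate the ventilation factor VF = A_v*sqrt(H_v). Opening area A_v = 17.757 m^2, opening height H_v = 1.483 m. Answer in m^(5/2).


sqrt(H_v) = 1.2178
VF = 17.757 * 1.2178 = 21.624 m^(5/2)

21.624 m^(5/2)


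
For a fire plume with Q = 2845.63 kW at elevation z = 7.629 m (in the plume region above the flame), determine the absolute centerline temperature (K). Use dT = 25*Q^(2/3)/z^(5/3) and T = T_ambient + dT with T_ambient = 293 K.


Q^(2/3) = 200.81
z^(5/3) = 29.565
dT = 25 * 200.81 / 29.565 = 169.80 K
T = 293 + 169.80 = 462.80 K

462.80 K


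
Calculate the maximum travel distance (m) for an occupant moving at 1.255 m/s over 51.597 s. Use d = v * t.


d = 1.255 * 51.597 = 64.754 m

64.754 m


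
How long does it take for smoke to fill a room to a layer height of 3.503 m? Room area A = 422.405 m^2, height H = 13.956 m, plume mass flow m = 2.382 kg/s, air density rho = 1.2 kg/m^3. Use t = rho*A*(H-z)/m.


H - z = 10.453 m
t = 1.2 * 422.405 * 10.453 / 2.382 = 2224.4 s

2224.4 s


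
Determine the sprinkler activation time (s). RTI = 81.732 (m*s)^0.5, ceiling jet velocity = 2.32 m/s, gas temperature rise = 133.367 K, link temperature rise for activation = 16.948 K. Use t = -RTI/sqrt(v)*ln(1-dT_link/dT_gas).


dT_link/dT_gas = 0.12708
ln(1 - 0.12708) = -0.13591
t = -81.732 / sqrt(2.32) * -0.13591 = 7.2928 s

7.2928 s


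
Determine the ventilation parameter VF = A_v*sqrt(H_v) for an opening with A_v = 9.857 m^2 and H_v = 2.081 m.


sqrt(H_v) = 1.4426
VF = 9.857 * 1.4426 = 14.219 m^(5/2)

14.219 m^(5/2)


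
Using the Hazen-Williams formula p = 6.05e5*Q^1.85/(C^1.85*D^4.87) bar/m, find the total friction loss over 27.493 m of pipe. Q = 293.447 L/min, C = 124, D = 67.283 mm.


Q^1.85 = 36722
C^1.85 = 7461.6
D^4.87 = 7.9781e+08
p/m = 0.0037321 bar/m
p_total = 0.0037321 * 27.493 = 0.10261 bar

0.10261 bar


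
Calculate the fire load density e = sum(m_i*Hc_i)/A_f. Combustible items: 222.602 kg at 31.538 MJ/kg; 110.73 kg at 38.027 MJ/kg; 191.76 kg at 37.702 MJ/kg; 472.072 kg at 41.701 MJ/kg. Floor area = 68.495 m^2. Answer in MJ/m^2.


Total energy = 222.602*31.538 + 110.73*38.027 + 191.76*37.702 + 472.072*41.701
= 7020.422 + 4210.730 + 7229.736 + 19685.87
= 38146.76 MJ
e = 38146.76 / 68.495 = 556.93 MJ/m^2

556.93 MJ/m^2


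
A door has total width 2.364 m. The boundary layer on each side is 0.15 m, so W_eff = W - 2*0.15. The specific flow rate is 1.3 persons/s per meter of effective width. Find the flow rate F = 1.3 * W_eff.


W_eff = 2.364 - 0.30 = 2.064 m
F = 1.3 * 2.064 = 2.6832 persons/s

2.6832 persons/s


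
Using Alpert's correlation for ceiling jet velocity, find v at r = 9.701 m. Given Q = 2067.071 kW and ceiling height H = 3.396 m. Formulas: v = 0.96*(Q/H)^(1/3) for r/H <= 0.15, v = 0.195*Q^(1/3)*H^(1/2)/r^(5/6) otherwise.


r/H = 9.701 / 3.396 = 2.8566
r/H > 0.15, so v = 0.195*Q^(1/3)*H^(1/2)/r^(5/6)
Q^(1/3) = 12.739
H^(1/2) = 1.8428
r^(5/6) = 6.6427
v = 0.195 * 12.739 * 1.8428 / 6.6427 = 0.68911 m/s

0.68911 m/s


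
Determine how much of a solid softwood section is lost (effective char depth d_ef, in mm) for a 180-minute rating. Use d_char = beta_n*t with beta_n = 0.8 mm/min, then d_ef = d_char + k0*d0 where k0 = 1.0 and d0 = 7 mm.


d_char = 0.8 * 180 = 144 mm
d_ef = 144 + 1.0*7 = 151 mm

151 mm


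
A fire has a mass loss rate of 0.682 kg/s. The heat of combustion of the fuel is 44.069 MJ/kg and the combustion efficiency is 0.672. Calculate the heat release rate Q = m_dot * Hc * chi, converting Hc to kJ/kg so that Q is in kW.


Hc = 44.069 MJ/kg = 44.069 * 1000 kJ/kg = 44069 kJ/kg
Q = 0.682 kg/s * 44069 kJ/kg * 0.672 = 20197 kW

20197 kW


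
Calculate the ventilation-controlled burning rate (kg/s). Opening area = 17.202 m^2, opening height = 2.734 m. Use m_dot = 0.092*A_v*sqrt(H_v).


sqrt(H_v) = 1.6535
m_dot = 0.092 * 17.202 * 1.6535 = 2.6168 kg/s

2.6168 kg/s


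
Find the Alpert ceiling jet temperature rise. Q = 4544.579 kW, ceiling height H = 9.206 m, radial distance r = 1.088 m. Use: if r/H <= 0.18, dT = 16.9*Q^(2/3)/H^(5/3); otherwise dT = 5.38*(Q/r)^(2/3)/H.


r/H = 1.088 / 9.206 = 0.11818
r/H <= 0.18, so dT = 16.9*Q^(2/3)/H^(5/3)
Q^(2/3) = 274.37
H^(5/3) = 40.438
dT = 16.9 * 274.37 / 40.438 = 114.66 K

114.66 K


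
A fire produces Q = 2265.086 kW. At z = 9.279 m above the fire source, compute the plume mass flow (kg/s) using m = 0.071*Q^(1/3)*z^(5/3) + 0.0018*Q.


Q^(1/3) = 13.133
z^(5/3) = 40.973
First term = 0.071 * 13.133 * 40.973 = 38.205
Second term = 0.0018 * 2265.086 = 4.0772
m = 42.282 kg/s

42.282 kg/s


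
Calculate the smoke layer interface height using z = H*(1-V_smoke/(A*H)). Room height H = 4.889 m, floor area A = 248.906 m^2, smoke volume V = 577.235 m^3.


V/(A*H) = 0.47435
1 - 0.47435 = 0.52565
z = 4.889 * 0.52565 = 2.5699 m

2.5699 m


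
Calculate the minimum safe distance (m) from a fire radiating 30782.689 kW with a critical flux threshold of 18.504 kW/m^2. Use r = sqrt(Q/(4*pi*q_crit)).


4*pi*q_crit = 232.53
Q/(4*pi*q_crit) = 132.38
r = sqrt(132.38) = 11.506 m

11.506 m
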